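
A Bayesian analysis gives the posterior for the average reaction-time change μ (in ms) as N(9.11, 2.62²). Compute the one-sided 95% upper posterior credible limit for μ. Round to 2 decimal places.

13.42

Need U with P(μ ≤ U) = 0.95: U = 9.11 + z_{0.05}·2.62.
z = 1.645; U = 9.11 + 1.645 × 2.62 = 13.42.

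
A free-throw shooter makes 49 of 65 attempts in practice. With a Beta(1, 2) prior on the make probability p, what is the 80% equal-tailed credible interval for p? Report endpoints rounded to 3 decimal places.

Posterior: Beta(1+49, 2+16) = Beta(50, 18).
Equal-tailed 80% interval: the 0.1 and 0.9 quantiles of Beta(50, 18).
Posterior mean ≈ 0.735, SD ≈ 0.053; a Normal approximation gives roughly [0.667, 0.803].
Exact: F⁻¹(0.1) = 0.666; F⁻¹(0.9) = 0.802.

[0.666, 0.802]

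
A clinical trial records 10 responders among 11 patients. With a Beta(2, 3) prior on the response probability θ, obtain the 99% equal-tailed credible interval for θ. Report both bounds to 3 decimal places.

Posterior: Beta(2+10, 3+1) = Beta(12, 4).
Equal-tailed 99% interval: the 0.005 and 0.995 quantiles of Beta(12, 4).
Posterior mean ≈ 0.750, SD ≈ 0.105; a Normal approximation gives roughly [0.479, 1.021].
Exact: F⁻¹(0.005) = 0.439; F⁻¹(0.995) = 0.951.

[0.439, 0.951]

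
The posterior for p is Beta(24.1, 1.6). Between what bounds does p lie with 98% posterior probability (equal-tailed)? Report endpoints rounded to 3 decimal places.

[0.786, 0.997]

Posterior: Beta(24.1, 1.6).
Equal-tailed 98% interval: the 0.01 and 0.99 quantiles of Beta(24.1, 1.6).
Posterior mean ≈ 0.938, SD ≈ 0.047; a Normal approximation gives roughly [0.829, 1.047].
Exact: F⁻¹(0.01) = 0.786; F⁻¹(0.99) = 0.997.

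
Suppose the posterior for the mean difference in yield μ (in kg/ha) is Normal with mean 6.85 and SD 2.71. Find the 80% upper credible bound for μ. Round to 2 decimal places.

9.13

Need U with P(μ ≤ U) = 0.80: U = 6.85 + z_{0.2}·2.71.
z = 0.842; U = 6.85 + 0.842 × 2.71 = 9.13.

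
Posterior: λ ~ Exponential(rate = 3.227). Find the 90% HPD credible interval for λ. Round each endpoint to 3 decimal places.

[0.000, 0.714]

The exponential density is strictly decreasing on [0, ∞), so the HPD interval is anchored at 0: [0, q] with P(λ ≤ q) = 0.90.
q = −ln(1 − 0.90) / 3.227 = 2.3026 / 3.227 = 0.714.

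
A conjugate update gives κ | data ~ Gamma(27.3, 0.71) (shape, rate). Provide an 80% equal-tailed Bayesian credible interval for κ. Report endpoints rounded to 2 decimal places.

[29.37, 48.13]

Posterior: Gamma(shape 27.3, rate 0.71).
Equal-tailed 80% interval: Gamma(27.3, 0.71) quantiles at 0.1 and 0.9.
Posterior mean ≈ 38.45, SD ≈ 7.36; a Normal approximation gives roughly [29.02, 47.88].
Exact: lower = 29.37; upper = 48.13.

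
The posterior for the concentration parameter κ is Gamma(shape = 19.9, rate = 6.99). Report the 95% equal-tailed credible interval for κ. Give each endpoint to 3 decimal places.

Posterior: Gamma(shape 19.9, rate 6.99).
Equal-tailed 95% interval: Gamma(19.9, 6.99) quantiles at 0.025 and 0.975.
Posterior mean ≈ 2.847, SD ≈ 0.638; a Normal approximation gives roughly [1.596, 4.098].
Exact: lower = 1.737; upper = 4.227.

[1.737, 4.227]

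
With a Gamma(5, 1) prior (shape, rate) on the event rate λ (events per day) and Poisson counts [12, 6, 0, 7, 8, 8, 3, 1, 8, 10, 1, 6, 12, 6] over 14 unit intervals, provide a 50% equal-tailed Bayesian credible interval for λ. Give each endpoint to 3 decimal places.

[5.755, 6.621]

Posterior: Gamma(5+88, 1+14) = Gamma(93, 15) (shape, rate).
Equal-tailed 50% interval: Gamma(93, 15) quantiles at 0.25 and 0.75.
Posterior mean ≈ 6.200, SD ≈ 0.643; a Normal approximation gives roughly [5.766, 6.634].
Exact: lower = 5.755; upper = 6.621.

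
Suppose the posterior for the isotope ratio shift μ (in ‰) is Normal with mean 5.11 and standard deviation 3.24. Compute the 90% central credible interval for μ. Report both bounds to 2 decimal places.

[-0.22, 10.44]

The posterior is symmetric, so the 90% equal-tailed interval is μ = 5.11 ± z·3.24 with z = 1.645.
Half-width: 1.645 × 3.24 = 5.33.
5.11 − 5.33 = -0.22; 5.11 + 5.33 = 10.44.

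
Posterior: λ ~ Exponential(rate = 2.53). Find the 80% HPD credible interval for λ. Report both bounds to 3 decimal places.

[0.000, 0.636]

The exponential density is strictly decreasing on [0, ∞), so the HPD interval is anchored at 0: [0, q] with P(λ ≤ q) = 0.80.
q = −ln(1 − 0.80) / 2.53 = 1.6094 / 2.53 = 0.636.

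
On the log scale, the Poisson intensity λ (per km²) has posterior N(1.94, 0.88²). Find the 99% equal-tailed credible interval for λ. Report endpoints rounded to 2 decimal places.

On the log scale the 99% interval is 1.94 ± 2.576 × 0.88 = [-0.3267, 4.2067].
Exponentiate: [e^-0.3267, e^4.2067] = [0.72, 67.14].

[0.72, 67.14]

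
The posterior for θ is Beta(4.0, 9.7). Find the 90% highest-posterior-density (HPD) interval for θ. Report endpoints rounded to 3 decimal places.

[0.097, 0.479]

The posterior is unimodal and skewed, so the HPD interval has equal density at both endpoints and is the shortest 90% interval.
Solving f(0.097) = f(0.479) with F(0.479) − F(0.097) = 0.90 gives [0.097, 0.479].
For comparison, the equal-tailed interval is [0.116, 0.504]; the HPD is narrower and shifted toward the mode.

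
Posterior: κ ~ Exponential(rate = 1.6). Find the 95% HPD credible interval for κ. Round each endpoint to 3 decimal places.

The exponential density is strictly decreasing on [0, ∞), so the HPD interval is anchored at 0: [0, q] with P(κ ≤ q) = 0.95.
q = −ln(1 − 0.95) / 1.6 = 2.9957 / 1.6 = 1.872.

[0.000, 1.872]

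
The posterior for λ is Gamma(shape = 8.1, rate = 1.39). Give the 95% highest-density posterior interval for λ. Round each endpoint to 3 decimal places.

The posterior is unimodal and skewed, so the HPD interval has equal density at both endpoints and is the shortest 95% interval.
Solving f(2.185) = f(9.904) with F(9.904) − F(2.185) = 0.95 gives [2.185, 9.904].
For comparison, the equal-tailed interval is [2.532, 10.473]; the HPD is narrower and shifted toward the mode.

[2.185, 9.904]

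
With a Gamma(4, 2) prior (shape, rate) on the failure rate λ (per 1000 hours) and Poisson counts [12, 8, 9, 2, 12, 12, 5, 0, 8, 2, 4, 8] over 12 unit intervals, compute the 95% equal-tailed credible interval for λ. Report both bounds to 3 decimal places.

Posterior: Gamma(4+82, 2+12) = Gamma(86, 14) (shape, rate).
Equal-tailed 95% interval: Gamma(86, 14) quantiles at 0.025 and 0.975.
Posterior mean ≈ 6.143, SD ≈ 0.662; a Normal approximation gives roughly [4.845, 7.441].
Exact: lower = 4.913; upper = 7.507.

[4.913, 7.507]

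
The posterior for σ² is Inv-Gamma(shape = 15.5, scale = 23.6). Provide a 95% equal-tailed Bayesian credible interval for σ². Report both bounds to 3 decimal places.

Inverse-Gamma(15.5, 23.6) quantiles: F⁻¹(0.025) and F⁻¹(0.975).
Equivalently, 1/σ² ~ Gamma(15.5, rate = 23.6); invert its 0.975 and 0.025 quantiles.
Posterior mean ≈ 1.628, SD ≈ 0.443; a Normal approximation gives roughly [0.759, 2.496].
Exact: lower = 0.979; upper = 2.691.

[0.979, 2.691]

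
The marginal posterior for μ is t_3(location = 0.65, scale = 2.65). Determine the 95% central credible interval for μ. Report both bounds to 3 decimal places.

[-7.783, 9.083]

The t_3 distribution is symmetric; the 95% interval is 0.65 ± t·2.65 with t_{0.975,3} = 3.182.
Half-width: 3.182 × 2.65 = 8.433.
0.65 − 8.433 = -7.783; 0.65 + 8.433 = 9.083.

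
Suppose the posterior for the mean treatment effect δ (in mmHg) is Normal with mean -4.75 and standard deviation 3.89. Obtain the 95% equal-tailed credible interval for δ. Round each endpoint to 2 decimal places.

The posterior is symmetric, so the 95% equal-tailed interval is δ = -4.75 ± z·3.89 with z = 1.960.
Half-width: 1.960 × 3.89 = 7.62.
-4.75 − 7.62 = -12.37; -4.75 + 7.62 = 2.87.

[-12.37, 2.87]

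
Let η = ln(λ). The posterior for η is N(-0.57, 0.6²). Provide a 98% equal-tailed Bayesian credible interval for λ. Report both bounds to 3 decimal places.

On the log scale the 98% interval is -0.57 ± 2.326 × 0.6 = [-1.9658, 0.8258].
Exponentiate: [e^-1.9658, e^0.8258] = [0.140, 2.284].

[0.140, 2.284]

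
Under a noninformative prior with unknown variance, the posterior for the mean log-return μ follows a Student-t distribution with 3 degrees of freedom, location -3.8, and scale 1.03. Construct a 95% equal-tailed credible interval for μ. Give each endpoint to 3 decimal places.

The t_3 distribution is symmetric; the 95% interval is -3.8 ± t·1.03 with t_{0.975,3} = 3.182.
Half-width: 3.182 × 1.03 = 3.278.
-3.8 − 3.278 = -7.078; -3.8 + 3.278 = -0.522.

[-7.078, -0.522]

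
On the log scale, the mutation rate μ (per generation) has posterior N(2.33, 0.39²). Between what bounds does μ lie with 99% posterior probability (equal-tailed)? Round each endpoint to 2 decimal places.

On the log scale the 99% interval is 2.33 ± 2.576 × 0.39 = [1.3254, 3.3346].
Exponentiate: [e^1.3254, e^3.3346] = [3.76, 28.07].

[3.76, 28.07]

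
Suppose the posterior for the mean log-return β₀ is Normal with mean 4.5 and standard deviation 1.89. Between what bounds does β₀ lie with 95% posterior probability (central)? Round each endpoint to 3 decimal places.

[0.796, 8.204]

The posterior is symmetric, so the 95% equal-tailed interval is β₀ = 4.5 ± z·1.89 with z = 1.960.
Half-width: 1.960 × 1.89 = 3.704.
4.5 − 3.704 = 0.796; 4.5 + 3.704 = 8.204.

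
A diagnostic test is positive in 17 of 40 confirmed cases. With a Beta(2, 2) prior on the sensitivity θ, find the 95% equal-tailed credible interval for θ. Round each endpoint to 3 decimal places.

[0.291, 0.579]

Posterior: Beta(2+17, 2+23) = Beta(19, 25).
Equal-tailed 95% interval: the 0.025 and 0.975 quantiles of Beta(19, 25).
Posterior mean ≈ 0.432, SD ≈ 0.074; a Normal approximation gives roughly [0.287, 0.577].
Exact: F⁻¹(0.025) = 0.291; F⁻¹(0.975) = 0.579.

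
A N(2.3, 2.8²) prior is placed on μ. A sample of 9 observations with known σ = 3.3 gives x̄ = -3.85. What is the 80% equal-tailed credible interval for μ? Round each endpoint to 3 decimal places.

Posterior precision = 1/2.8² + 9/3.3² = 0.1276 + 0.8264 = 0.9540, so posterior SD = 1.0238.
Posterior mean = (2.3/2.8² + 9·-3.85/3.3²) / 0.9540 = -3.0277.
Interval: -3.0277 ± 1.282 × 1.0238 → [-4.340, -1.716].

[-4.340, -1.716]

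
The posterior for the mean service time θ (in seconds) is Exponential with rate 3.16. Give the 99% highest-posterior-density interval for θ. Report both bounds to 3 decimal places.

The exponential density is strictly decreasing on [0, ∞), so the HPD interval is anchored at 0: [0, q] with P(θ ≤ q) = 0.99.
q = −ln(1 − 0.99) / 3.16 = 4.6052 / 3.16 = 1.457.

[0.000, 1.457]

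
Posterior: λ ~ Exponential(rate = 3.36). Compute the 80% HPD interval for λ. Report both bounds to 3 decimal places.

The exponential density is strictly decreasing on [0, ∞), so the HPD interval is anchored at 0: [0, q] with P(λ ≤ q) = 0.80.
q = −ln(1 − 0.80) / 3.36 = 1.6094 / 3.36 = 0.479.

[0.000, 0.479]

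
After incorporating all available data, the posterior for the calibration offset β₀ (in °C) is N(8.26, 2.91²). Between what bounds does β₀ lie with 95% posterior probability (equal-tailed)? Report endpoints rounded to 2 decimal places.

The posterior is symmetric, so the 95% equal-tailed interval is β₀ = 8.26 ± z·2.91 with z = 1.960.
Half-width: 1.960 × 2.91 = 5.70.
8.26 − 5.70 = 2.56; 8.26 + 5.70 = 13.96.

[2.56, 13.96]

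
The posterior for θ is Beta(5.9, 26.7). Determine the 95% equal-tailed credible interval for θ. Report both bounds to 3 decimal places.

[0.071, 0.328]

Posterior: Beta(5.9, 26.7).
Equal-tailed 95% interval: the 0.025 and 0.975 quantiles of Beta(5.9, 26.7).
Posterior mean ≈ 0.181, SD ≈ 0.066; a Normal approximation gives roughly [0.051, 0.311].
Exact: F⁻¹(0.025) = 0.071; F⁻¹(0.975) = 0.328.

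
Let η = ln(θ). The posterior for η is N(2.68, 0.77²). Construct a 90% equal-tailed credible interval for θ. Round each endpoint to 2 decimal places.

On the log scale the 90% interval is 2.68 ± 1.645 × 0.77 = [1.4135, 3.9465].
Exponentiate: [e^1.4135, e^3.9465] = [4.11, 51.76].

[4.11, 51.76]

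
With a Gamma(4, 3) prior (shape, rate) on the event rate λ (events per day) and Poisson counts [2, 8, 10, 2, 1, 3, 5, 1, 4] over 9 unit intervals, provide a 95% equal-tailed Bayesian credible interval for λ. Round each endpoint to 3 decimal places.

Posterior: Gamma(4+36, 3+9) = Gamma(40, 12) (shape, rate).
Equal-tailed 95% interval: Gamma(40, 12) quantiles at 0.025 and 0.975.
Posterior mean ≈ 3.333, SD ≈ 0.527; a Normal approximation gives roughly [2.300, 4.366].
Exact: lower = 2.381; upper = 4.443.

[2.381, 4.443]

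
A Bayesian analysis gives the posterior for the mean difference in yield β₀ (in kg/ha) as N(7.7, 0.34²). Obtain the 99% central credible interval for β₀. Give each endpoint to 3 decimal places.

The posterior is symmetric, so the 99% equal-tailed interval is β₀ = 7.7 ± z·0.34 with z = 2.576.
Half-width: 2.576 × 0.34 = 0.876.
7.7 − 0.876 = 6.824; 7.7 + 0.876 = 8.576.

[6.824, 8.576]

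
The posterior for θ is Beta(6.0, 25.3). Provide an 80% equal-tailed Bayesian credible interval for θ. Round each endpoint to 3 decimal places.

[0.107, 0.285]

Posterior: Beta(6.0, 25.3).
Equal-tailed 80% interval: the 0.1 and 0.9 quantiles of Beta(6.0, 25.3).
Posterior mean ≈ 0.192, SD ≈ 0.069; a Normal approximation gives roughly [0.103, 0.280].
Exact: F⁻¹(0.1) = 0.107; F⁻¹(0.9) = 0.285.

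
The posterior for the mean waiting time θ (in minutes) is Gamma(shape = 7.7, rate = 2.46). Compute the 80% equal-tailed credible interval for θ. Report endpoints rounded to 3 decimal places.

Posterior: Gamma(shape 7.7, rate 2.46).
Equal-tailed 80% interval: Gamma(7.7, 2.46) quantiles at 0.1 and 0.9.
Posterior mean ≈ 3.130, SD ≈ 1.128; a Normal approximation gives roughly [1.684, 4.576].
Exact: lower = 1.799; upper = 4.635.

[1.799, 4.635]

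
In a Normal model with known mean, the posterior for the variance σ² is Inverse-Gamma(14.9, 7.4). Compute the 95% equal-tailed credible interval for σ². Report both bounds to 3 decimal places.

[0.317, 0.889]

Inverse-Gamma(14.9, 7.4) quantiles: F⁻¹(0.025) and F⁻¹(0.975).
Equivalently, 1/σ² ~ Gamma(14.9, rate = 7.4); invert its 0.975 and 0.025 quantiles.
Posterior mean ≈ 0.532, SD ≈ 0.148; a Normal approximation gives roughly [0.242, 0.823].
Exact: lower = 0.317; upper = 0.889.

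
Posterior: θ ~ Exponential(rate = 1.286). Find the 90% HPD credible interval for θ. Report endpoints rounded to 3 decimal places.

[0.000, 1.791]

The exponential density is strictly decreasing on [0, ∞), so the HPD interval is anchored at 0: [0, q] with P(θ ≤ q) = 0.90.
q = −ln(1 − 0.90) / 1.286 = 2.3026 / 1.286 = 1.791.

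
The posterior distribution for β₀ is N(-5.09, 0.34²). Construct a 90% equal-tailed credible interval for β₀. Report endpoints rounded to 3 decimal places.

[-5.649, -4.531]

The posterior is symmetric, so the 90% equal-tailed interval is β₀ = -5.09 ± z·0.34 with z = 1.645.
Half-width: 1.645 × 0.34 = 0.559.
-5.09 − 0.559 = -5.649; -5.09 + 0.559 = -4.531.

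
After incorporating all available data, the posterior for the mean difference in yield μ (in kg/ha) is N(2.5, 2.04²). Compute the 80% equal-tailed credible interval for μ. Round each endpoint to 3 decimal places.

[-0.114, 5.114]

The posterior is symmetric, so the 80% equal-tailed interval is μ = 2.5 ± z·2.04 with z = 1.282.
Half-width: 1.282 × 2.04 = 2.614.
2.5 − 2.614 = -0.114; 2.5 + 2.614 = 5.114.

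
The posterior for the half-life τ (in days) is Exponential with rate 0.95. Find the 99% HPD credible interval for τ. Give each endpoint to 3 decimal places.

[0.000, 4.848]

The exponential density is strictly decreasing on [0, ∞), so the HPD interval is anchored at 0: [0, q] with P(τ ≤ q) = 0.99.
q = −ln(1 − 0.99) / 0.95 = 4.6052 / 0.95 = 4.848.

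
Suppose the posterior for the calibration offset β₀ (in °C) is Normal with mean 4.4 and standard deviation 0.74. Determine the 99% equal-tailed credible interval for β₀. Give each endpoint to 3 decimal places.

[2.494, 6.306]

The posterior is symmetric, so the 99% equal-tailed interval is β₀ = 4.4 ± z·0.74 with z = 2.576.
Half-width: 2.576 × 0.74 = 1.906.
4.4 − 1.906 = 2.494; 4.4 + 1.906 = 6.306.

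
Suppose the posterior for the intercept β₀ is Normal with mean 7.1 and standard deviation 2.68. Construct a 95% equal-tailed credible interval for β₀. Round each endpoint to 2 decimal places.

[1.85, 12.35]

The posterior is symmetric, so the 95% equal-tailed interval is β₀ = 7.1 ± z·2.68 with z = 1.960.
Half-width: 1.960 × 2.68 = 5.25.
7.1 − 5.25 = 1.85; 7.1 + 5.25 = 12.35.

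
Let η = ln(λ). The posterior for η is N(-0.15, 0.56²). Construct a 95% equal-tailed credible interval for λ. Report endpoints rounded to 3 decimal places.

On the log scale the 95% interval is -0.15 ± 1.960 × 0.56 = [-1.2476, 0.9476].
Exponentiate: [e^-1.2476, e^0.9476] = [0.287, 2.579].

[0.287, 2.579]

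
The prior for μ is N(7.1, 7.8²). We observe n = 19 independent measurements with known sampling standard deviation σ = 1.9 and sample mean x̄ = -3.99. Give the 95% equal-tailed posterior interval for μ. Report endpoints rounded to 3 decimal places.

[-4.808, -3.102]

Posterior precision = 1/7.8² + 19/1.9² = 0.0164 + 5.2632 = 5.2796, so posterior SD = 0.4352.
Posterior mean = (7.1/7.8² + 19·-3.99/1.9²) / 5.2796 = -3.9555.
Interval: -3.9555 ± 1.960 × 0.4352 → [-4.808, -3.102].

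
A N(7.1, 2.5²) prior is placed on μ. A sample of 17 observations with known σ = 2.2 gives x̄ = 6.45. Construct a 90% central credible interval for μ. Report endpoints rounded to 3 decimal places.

Posterior precision = 1/2.5² + 17/2.2² = 0.1600 + 3.5124 = 3.6724, so posterior SD = 0.5218.
Posterior mean = (7.1/2.5² + 17·6.45/2.2²) / 3.6724 = 6.4783.
Interval: 6.4783 ± 1.645 × 0.5218 → [5.620, 7.337].

[5.620, 7.337]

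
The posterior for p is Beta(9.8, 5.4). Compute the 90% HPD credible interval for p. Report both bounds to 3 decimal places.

[0.453, 0.842]

The posterior is unimodal and skewed, so the HPD interval has equal density at both endpoints and is the shortest 90% interval.
Solving f(0.453) = f(0.842) with F(0.842) − F(0.453) = 0.90 gives [0.453, 0.842].
For comparison, the equal-tailed interval is [0.438, 0.829]; the HPD is narrower and shifted toward the mode.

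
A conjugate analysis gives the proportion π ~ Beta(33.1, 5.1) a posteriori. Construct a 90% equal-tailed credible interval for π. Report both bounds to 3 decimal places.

Posterior: Beta(33.1, 5.1).
Equal-tailed 90% interval: the 0.05 and 0.95 quantiles of Beta(33.1, 5.1).
Posterior mean ≈ 0.866, SD ≈ 0.054; a Normal approximation gives roughly [0.777, 0.956].
Exact: F⁻¹(0.05) = 0.767; F⁻¹(0.95) = 0.944.

[0.767, 0.944]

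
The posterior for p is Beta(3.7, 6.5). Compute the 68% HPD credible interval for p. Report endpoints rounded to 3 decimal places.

The posterior is unimodal and skewed, so the HPD interval has equal density at both endpoints and is the shortest 68% interval.
Solving f(0.193) = f(0.488) with F(0.488) − F(0.193) = 0.68 gives [0.193, 0.488].
For comparison, the equal-tailed interval is [0.215, 0.512]; the HPD is narrower and shifted toward the mode.

[0.193, 0.488]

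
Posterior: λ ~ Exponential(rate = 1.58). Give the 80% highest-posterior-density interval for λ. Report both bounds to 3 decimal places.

[0.000, 1.019]

The exponential density is strictly decreasing on [0, ∞), so the HPD interval is anchored at 0: [0, q] with P(λ ≤ q) = 0.80.
q = −ln(1 − 0.80) / 1.58 = 1.6094 / 1.58 = 1.019.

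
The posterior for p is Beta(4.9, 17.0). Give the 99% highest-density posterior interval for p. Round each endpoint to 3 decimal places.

The posterior is unimodal and skewed, so the HPD interval has equal density at both endpoints and is the shortest 99% interval.
Solving f(0.043) = f(0.465) with F(0.465) − F(0.043) = 0.99 gives [0.043, 0.465].
For comparison, the equal-tailed interval is [0.053, 0.484]; the HPD is narrower and shifted toward the mode.

[0.043, 0.465]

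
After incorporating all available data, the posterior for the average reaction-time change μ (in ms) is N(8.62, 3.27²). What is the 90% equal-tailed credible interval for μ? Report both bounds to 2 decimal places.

The posterior is symmetric, so the 90% equal-tailed interval is μ = 8.62 ± z·3.27 with z = 1.645.
Half-width: 1.645 × 3.27 = 5.38.
8.62 − 5.38 = 3.24; 8.62 + 5.38 = 14.00.

[3.24, 14.00]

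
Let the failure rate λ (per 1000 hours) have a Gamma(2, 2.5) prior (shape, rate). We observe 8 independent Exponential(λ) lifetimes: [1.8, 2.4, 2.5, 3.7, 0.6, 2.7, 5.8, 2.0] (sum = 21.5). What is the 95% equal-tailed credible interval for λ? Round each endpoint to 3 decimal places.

Posterior: Gamma(2+8, 2.5+21.5) = Gamma(10, 24.0) (shape, rate).
Equal-tailed 95% interval: Gamma(10, 24.0) quantiles at 0.025 and 0.975.
Posterior mean ≈ 0.417, SD ≈ 0.132; a Normal approximation gives roughly [0.158, 0.675].
Exact: lower = 0.200; upper = 0.712.

[0.200, 0.712]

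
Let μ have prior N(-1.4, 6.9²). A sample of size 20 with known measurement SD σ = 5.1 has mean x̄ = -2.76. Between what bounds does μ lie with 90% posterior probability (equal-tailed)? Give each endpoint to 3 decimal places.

[-4.575, -0.873]

Posterior precision = 1/6.9² + 20/5.1² = 0.0210 + 0.7689 = 0.7899, so posterior SD = 1.1251.
Posterior mean = (-1.4/6.9² + 20·-2.76/5.1²) / 0.7899 = -2.7238.
Interval: -2.7238 ± 1.645 × 1.1251 → [-4.575, -0.873].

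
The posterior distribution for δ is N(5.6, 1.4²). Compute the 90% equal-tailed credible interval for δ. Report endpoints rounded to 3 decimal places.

[3.297, 7.903]

The posterior is symmetric, so the 90% equal-tailed interval is δ = 5.6 ± z·1.4 with z = 1.645.
Half-width: 1.645 × 1.4 = 2.303.
5.6 − 2.303 = 3.297; 5.6 + 2.303 = 7.903.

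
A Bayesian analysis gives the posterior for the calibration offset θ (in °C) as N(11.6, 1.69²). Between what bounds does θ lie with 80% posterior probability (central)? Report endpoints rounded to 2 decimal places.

[9.43, 13.77]

The posterior is symmetric, so the 80% equal-tailed interval is θ = 11.6 ± z·1.69 with z = 1.282.
Half-width: 1.282 × 1.69 = 2.17.
11.6 − 2.17 = 9.43; 11.6 + 2.17 = 13.77.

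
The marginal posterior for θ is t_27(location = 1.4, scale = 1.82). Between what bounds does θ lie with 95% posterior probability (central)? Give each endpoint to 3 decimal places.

[-2.334, 5.134]

The t_27 distribution is symmetric; the 95% interval is 1.4 ± t·1.82 with t_{0.975,27} = 2.052.
Half-width: 2.052 × 1.82 = 3.734.
1.4 − 3.734 = -2.334; 1.4 + 3.734 = 5.134.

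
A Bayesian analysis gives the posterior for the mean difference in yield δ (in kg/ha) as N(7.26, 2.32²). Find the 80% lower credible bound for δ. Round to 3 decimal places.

Need L with P(δ ≥ L) = 0.80: L = 7.26 − z_{0.2}·2.32.
z = 0.842; L = 7.26 − 0.842 × 2.32 = 5.307.

5.307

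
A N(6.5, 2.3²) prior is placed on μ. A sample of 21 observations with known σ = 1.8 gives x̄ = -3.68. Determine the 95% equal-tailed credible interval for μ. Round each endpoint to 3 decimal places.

[-4.150, -2.633]

Posterior precision = 1/2.3² + 21/1.8² = 0.1890 + 6.4815 = 6.6705, so posterior SD = 0.3872.
Posterior mean = (6.5/2.3² + 21·-3.68/1.8²) / 6.6705 = -3.3915.
Interval: -3.3915 ± 1.960 × 0.3872 → [-4.150, -2.633].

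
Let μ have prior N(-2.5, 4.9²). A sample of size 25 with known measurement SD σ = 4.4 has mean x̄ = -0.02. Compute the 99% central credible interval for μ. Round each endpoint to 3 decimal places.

[-2.329, 2.134]

Posterior precision = 1/4.9² + 25/4.4² = 0.0416 + 1.2913 = 1.3330, so posterior SD = 0.8661.
Posterior mean = (-2.5/4.9² + 25·-0.02/4.4²) / 1.3330 = -0.0975.
Interval: -0.0975 ± 2.576 × 0.8661 → [-2.329, 2.134].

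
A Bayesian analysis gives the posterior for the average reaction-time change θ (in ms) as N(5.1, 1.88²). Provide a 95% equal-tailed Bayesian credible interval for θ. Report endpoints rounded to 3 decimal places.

The posterior is symmetric, so the 95% equal-tailed interval is θ = 5.1 ± z·1.88 with z = 1.960.
Half-width: 1.960 × 1.88 = 3.685.
5.1 − 3.685 = 1.415; 5.1 + 3.685 = 8.785.

[1.415, 8.785]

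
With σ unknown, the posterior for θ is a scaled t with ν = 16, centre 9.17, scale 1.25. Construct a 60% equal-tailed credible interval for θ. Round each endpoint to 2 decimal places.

[8.09, 10.25]

The t_16 distribution is symmetric; the 60% interval is 9.17 ± t·1.25 with t_{0.8,16} = 0.865.
Half-width: 0.865 × 1.25 = 1.08.
9.17 − 1.08 = 8.09; 9.17 + 1.08 = 10.25.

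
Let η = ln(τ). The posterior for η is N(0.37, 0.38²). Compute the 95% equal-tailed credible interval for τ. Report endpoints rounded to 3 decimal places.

[0.687, 3.049]

On the log scale the 95% interval is 0.37 ± 1.960 × 0.38 = [-0.3748, 1.1148].
Exponentiate: [e^-0.3748, e^1.1148] = [0.687, 3.049].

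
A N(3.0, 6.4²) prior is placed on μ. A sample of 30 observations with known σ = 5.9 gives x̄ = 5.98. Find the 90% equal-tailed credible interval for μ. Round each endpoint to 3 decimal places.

Posterior precision = 1/6.4² + 30/5.9² = 0.0244 + 0.8618 = 0.8862, so posterior SD = 1.0622.
Posterior mean = (3.0/6.4² + 30·5.98/5.9²) / 0.8862 = 5.8979.
Interval: 5.8979 ± 1.645 × 1.0622 → [4.151, 7.645].

[4.151, 7.645]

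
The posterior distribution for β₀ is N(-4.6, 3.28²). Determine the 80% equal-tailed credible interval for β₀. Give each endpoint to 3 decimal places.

The posterior is symmetric, so the 80% equal-tailed interval is β₀ = -4.6 ± z·3.28 with z = 1.282.
Half-width: 1.282 × 3.28 = 4.203.
-4.6 − 4.203 = -8.803; -4.6 + 4.203 = -0.397.

[-8.803, -0.397]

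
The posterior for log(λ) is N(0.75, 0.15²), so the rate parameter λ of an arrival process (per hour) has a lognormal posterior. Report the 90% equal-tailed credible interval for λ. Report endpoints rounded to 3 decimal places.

[1.654, 2.709]

On the log scale the 90% interval is 0.75 ± 1.645 × 0.15 = [0.5033, 0.9967].
Exponentiate: [e^0.5033, e^0.9967] = [1.654, 2.709].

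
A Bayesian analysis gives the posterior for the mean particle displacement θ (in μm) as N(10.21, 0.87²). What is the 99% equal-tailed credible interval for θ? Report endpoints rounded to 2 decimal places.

The posterior is symmetric, so the 99% equal-tailed interval is θ = 10.21 ± z·0.87 with z = 2.576.
Half-width: 2.576 × 0.87 = 2.24.
10.21 − 2.24 = 7.97; 10.21 + 2.24 = 12.45.

[7.97, 12.45]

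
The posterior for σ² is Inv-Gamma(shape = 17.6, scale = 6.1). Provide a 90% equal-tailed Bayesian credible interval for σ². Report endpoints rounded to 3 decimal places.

[0.244, 0.539]

Inverse-Gamma(17.6, 6.1) quantiles: F⁻¹(0.05) and F⁻¹(0.95).
Equivalently, 1/σ² ~ Gamma(17.6, rate = 6.1); invert its 0.95 and 0.05 quantiles.
Posterior mean ≈ 0.367, SD ≈ 0.093; a Normal approximation gives roughly [0.214, 0.521].
Exact: lower = 0.244; upper = 0.539.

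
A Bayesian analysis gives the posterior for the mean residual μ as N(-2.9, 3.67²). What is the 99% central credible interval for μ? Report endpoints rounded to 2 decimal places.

The posterior is symmetric, so the 99% equal-tailed interval is μ = -2.9 ± z·3.67 with z = 2.576.
Half-width: 2.576 × 3.67 = 9.45.
-2.9 − 9.45 = -12.35; -2.9 + 9.45 = 6.55.

[-12.35, 6.55]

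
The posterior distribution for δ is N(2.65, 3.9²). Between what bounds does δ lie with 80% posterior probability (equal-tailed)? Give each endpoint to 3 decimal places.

The posterior is symmetric, so the 80% equal-tailed interval is δ = 2.65 ± z·3.9 with z = 1.282.
Half-width: 1.282 × 3.9 = 4.998.
2.65 − 4.998 = -2.348; 2.65 + 4.998 = 7.648.

[-2.348, 7.648]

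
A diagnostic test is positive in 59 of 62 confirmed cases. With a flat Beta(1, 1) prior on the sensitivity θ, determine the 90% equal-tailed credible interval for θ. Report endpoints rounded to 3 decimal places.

Posterior: Beta(1+59, 1+3) = Beta(60, 4).
Equal-tailed 90% interval: the 0.05 and 0.95 quantiles of Beta(60, 4).
Posterior mean ≈ 0.938, SD ≈ 0.030; a Normal approximation gives roughly [0.888, 0.987].
Exact: F⁻¹(0.05) = 0.882; F⁻¹(0.95) = 0.978.

[0.882, 0.978]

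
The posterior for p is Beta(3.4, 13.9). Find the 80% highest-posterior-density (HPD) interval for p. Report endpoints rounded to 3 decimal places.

[0.065, 0.294]

The posterior is unimodal and skewed, so the HPD interval has equal density at both endpoints and is the shortest 80% interval.
Solving f(0.065) = f(0.294) with F(0.294) − F(0.065) = 0.80 gives [0.065, 0.294].
For comparison, the equal-tailed interval is [0.086, 0.323]; the HPD is narrower and shifted toward the mode.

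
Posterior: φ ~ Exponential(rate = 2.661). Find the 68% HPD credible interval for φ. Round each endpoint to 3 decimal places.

[0.000, 0.428]

The exponential density is strictly decreasing on [0, ∞), so the HPD interval is anchored at 0: [0, q] with P(φ ≤ q) = 0.68.
q = −ln(1 − 0.68) / 2.661 = 1.1394 / 2.661 = 0.428.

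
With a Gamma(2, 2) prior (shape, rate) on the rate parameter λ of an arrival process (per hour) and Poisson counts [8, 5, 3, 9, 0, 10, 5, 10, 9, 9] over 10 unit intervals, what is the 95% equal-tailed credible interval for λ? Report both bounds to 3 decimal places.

[4.547, 7.277]

Posterior: Gamma(2+68, 2+10) = Gamma(70, 12) (shape, rate).
Equal-tailed 95% interval: Gamma(70, 12) quantiles at 0.025 and 0.975.
Posterior mean ≈ 5.833, SD ≈ 0.697; a Normal approximation gives roughly [4.467, 7.200].
Exact: lower = 4.547; upper = 7.277.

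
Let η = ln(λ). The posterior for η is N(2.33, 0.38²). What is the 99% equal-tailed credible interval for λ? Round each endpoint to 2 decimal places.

[3.86, 27.35]

On the log scale the 99% interval is 2.33 ± 2.576 × 0.38 = [1.3512, 3.3088].
Exponentiate: [e^1.3512, e^3.3088] = [3.86, 27.35].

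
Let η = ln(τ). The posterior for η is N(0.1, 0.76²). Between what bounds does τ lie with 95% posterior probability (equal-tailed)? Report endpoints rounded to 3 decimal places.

On the log scale the 95% interval is 0.1 ± 1.960 × 0.76 = [-1.3896, 1.5896].
Exponentiate: [e^-1.3896, e^1.5896] = [0.249, 4.902].

[0.249, 4.902]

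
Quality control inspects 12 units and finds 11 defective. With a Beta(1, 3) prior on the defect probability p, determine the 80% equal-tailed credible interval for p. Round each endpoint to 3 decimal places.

[0.607, 0.878]

Posterior: Beta(1+11, 3+1) = Beta(12, 4).
Equal-tailed 80% interval: the 0.1 and 0.9 quantiles of Beta(12, 4).
Posterior mean ≈ 0.750, SD ≈ 0.105; a Normal approximation gives roughly [0.615, 0.885].
Exact: F⁻¹(0.1) = 0.607; F⁻¹(0.9) = 0.878.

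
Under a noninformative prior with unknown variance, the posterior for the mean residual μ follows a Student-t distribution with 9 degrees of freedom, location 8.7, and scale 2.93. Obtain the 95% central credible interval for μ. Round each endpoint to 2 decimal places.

[2.07, 15.33]

The t_9 distribution is symmetric; the 95% interval is 8.7 ± t·2.93 with t_{0.975,9} = 2.262.
Half-width: 2.262 × 2.93 = 6.63.
8.7 − 6.63 = 2.07; 8.7 + 6.63 = 15.33.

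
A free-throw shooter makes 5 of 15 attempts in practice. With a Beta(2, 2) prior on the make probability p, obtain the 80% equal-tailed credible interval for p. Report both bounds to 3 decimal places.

[0.231, 0.512]

Posterior: Beta(2+5, 2+10) = Beta(7, 12).
Equal-tailed 80% interval: the 0.1 and 0.9 quantiles of Beta(7, 12).
Posterior mean ≈ 0.368, SD ≈ 0.108; a Normal approximation gives roughly [0.230, 0.507].
Exact: F⁻¹(0.1) = 0.231; F⁻¹(0.9) = 0.512.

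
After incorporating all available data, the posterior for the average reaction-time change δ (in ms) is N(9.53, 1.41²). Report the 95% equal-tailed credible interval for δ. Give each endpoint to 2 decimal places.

[6.77, 12.29]

The posterior is symmetric, so the 95% equal-tailed interval is δ = 9.53 ± z·1.41 with z = 1.960.
Half-width: 1.960 × 1.41 = 2.76.
9.53 − 2.76 = 6.77; 9.53 + 2.76 = 12.29.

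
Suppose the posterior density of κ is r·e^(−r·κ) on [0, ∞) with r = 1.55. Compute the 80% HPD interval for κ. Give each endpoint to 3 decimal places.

The exponential density is strictly decreasing on [0, ∞), so the HPD interval is anchored at 0: [0, q] with P(κ ≤ q) = 0.80.
q = −ln(1 − 0.80) / 1.55 = 1.6094 / 1.55 = 1.038.

[0.000, 1.038]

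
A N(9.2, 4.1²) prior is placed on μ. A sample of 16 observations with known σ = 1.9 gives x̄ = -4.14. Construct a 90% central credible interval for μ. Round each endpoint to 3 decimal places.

Posterior precision = 1/4.1² + 16/1.9² = 0.0595 + 4.4321 = 4.4916, so posterior SD = 0.4718.
Posterior mean = (9.2/4.1² + 16·-4.14/1.9²) / 4.4916 = -3.9633.
Interval: -3.9633 ± 1.645 × 0.4718 → [-4.739, -3.187].

[-4.739, -3.187]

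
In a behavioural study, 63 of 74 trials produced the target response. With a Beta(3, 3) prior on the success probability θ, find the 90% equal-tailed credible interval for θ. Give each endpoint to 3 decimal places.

Posterior: Beta(3+63, 3+11) = Beta(66, 14).
Equal-tailed 90% interval: the 0.05 and 0.95 quantiles of Beta(66, 14).
Posterior mean ≈ 0.825, SD ≈ 0.042; a Normal approximation gives roughly [0.756, 0.894].
Exact: F⁻¹(0.05) = 0.751; F⁻¹(0.95) = 0.890.

[0.751, 0.890]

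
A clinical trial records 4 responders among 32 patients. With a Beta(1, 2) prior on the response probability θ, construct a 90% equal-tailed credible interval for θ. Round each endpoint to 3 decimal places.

[0.060, 0.249]

Posterior: Beta(1+4, 2+28) = Beta(5, 30).
Equal-tailed 90% interval: the 0.05 and 0.95 quantiles of Beta(5, 30).
Posterior mean ≈ 0.143, SD ≈ 0.058; a Normal approximation gives roughly [0.047, 0.239].
Exact: F⁻¹(0.05) = 0.060; F⁻¹(0.95) = 0.249.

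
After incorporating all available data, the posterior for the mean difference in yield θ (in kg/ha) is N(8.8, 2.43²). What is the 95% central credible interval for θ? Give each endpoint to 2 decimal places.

The posterior is symmetric, so the 95% equal-tailed interval is θ = 8.8 ± z·2.43 with z = 1.960.
Half-width: 1.960 × 2.43 = 4.76.
8.8 − 4.76 = 4.04; 8.8 + 4.76 = 13.56.

[4.04, 13.56]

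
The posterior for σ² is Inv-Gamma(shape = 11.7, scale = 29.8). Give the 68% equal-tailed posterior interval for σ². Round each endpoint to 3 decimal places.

[1.980, 3.571]

Inverse-Gamma(11.7, 29.8) quantiles: F⁻¹(0.16) and F⁻¹(0.84).
Equivalently, 1/σ² ~ Gamma(11.7, rate = 29.8); invert its 0.84 and 0.16 quantiles.
Posterior mean ≈ 2.785, SD ≈ 0.894; a Normal approximation gives roughly [1.896, 3.674].
Exact: lower = 1.980; upper = 3.571.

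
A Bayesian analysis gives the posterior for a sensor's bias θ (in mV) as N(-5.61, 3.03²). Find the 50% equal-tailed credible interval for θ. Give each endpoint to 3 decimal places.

The posterior is symmetric, so the 50% equal-tailed interval is θ = -5.61 ± z·3.03 with z = 0.674.
Half-width: 0.674 × 3.03 = 2.044.
-5.61 − 2.044 = -7.654; -5.61 + 2.044 = -3.566.

[-7.654, -3.566]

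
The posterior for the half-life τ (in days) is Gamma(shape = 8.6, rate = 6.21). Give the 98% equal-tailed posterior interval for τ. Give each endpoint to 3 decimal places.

[0.526, 2.712]

Posterior: Gamma(shape 8.6, rate 6.21).
Equal-tailed 98% interval: Gamma(8.6, 6.21) quantiles at 0.01 and 0.99.
Posterior mean ≈ 1.385, SD ≈ 0.472; a Normal approximation gives roughly [0.286, 2.483].
Exact: lower = 0.526; upper = 2.712.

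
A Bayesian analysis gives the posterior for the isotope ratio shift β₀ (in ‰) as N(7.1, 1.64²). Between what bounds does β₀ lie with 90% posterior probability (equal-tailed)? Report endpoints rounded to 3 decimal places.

[4.402, 9.798]

The posterior is symmetric, so the 90% equal-tailed interval is β₀ = 7.1 ± z·1.64 with z = 1.645.
Half-width: 1.645 × 1.64 = 2.698.
7.1 − 2.698 = 4.402; 7.1 + 2.698 = 9.798.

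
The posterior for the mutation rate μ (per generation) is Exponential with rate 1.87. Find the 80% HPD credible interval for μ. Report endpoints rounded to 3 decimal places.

[0.000, 0.861]

The exponential density is strictly decreasing on [0, ∞), so the HPD interval is anchored at 0: [0, q] with P(μ ≤ q) = 0.80.
q = −ln(1 − 0.80) / 1.87 = 1.6094 / 1.87 = 0.861.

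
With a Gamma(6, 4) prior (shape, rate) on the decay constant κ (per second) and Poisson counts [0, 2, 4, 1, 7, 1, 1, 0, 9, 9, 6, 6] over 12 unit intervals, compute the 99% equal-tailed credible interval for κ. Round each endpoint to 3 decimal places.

Posterior: Gamma(6+46, 4+12) = Gamma(52, 16) (shape, rate).
Equal-tailed 99% interval: Gamma(52, 16) quantiles at 0.005 and 0.995.
Posterior mean ≈ 3.250, SD ≈ 0.451; a Normal approximation gives roughly [2.089, 4.411].
Exact: lower = 2.206; upper = 4.528.

[2.206, 4.528]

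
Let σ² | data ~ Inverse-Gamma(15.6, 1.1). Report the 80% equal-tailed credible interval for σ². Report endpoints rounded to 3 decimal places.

[0.053, 0.102]

Inverse-Gamma(15.6, 1.1) quantiles: F⁻¹(0.1) and F⁻¹(0.9).
Equivalently, 1/σ² ~ Gamma(15.6, rate = 1.1); invert its 0.9 and 0.1 quantiles.
Posterior mean ≈ 0.075, SD ≈ 0.020; a Normal approximation gives roughly [0.049, 0.102].
Exact: lower = 0.053; upper = 0.102.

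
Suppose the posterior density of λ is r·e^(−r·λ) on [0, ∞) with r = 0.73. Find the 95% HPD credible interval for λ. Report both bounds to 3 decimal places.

The exponential density is strictly decreasing on [0, ∞), so the HPD interval is anchored at 0: [0, q] with P(λ ≤ q) = 0.95.
q = −ln(1 − 0.95) / 0.73 = 2.9957 / 0.73 = 4.104.

[0.000, 4.104]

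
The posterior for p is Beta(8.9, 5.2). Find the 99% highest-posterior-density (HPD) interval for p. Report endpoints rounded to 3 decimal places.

[0.312, 0.908]

The posterior is unimodal and skewed, so the HPD interval has equal density at both endpoints and is the shortest 99% interval.
Solving f(0.312) = f(0.908) with F(0.908) − F(0.312) = 0.99 gives [0.312, 0.908].
For comparison, the equal-tailed interval is [0.299, 0.898]; the HPD is narrower and shifted toward the mode.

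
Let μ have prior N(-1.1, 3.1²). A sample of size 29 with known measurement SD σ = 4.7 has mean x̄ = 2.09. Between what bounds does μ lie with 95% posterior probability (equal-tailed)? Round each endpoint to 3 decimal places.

Posterior precision = 1/3.1² + 29/4.7² = 0.1041 + 1.3128 = 1.4169, so posterior SD = 0.8401.
Posterior mean = (-1.1/3.1² + 29·2.09/4.7²) / 1.4169 = 1.8557.
Interval: 1.8557 ± 1.960 × 0.8401 → [0.209, 3.502].

[0.209, 3.502]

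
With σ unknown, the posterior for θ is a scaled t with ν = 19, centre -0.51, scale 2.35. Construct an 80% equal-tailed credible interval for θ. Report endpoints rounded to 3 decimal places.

[-3.630, 2.610]

The t_19 distribution is symmetric; the 80% interval is -0.51 ± t·2.35 with t_{0.9,19} = 1.328.
Half-width: 1.328 × 2.35 = 3.120.
-0.51 − 3.120 = -3.630; -0.51 + 3.120 = 2.610.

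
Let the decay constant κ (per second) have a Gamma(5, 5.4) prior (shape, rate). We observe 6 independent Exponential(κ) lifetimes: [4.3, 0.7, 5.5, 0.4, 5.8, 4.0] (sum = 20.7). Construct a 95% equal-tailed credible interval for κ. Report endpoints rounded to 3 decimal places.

Posterior: Gamma(5+6, 5.4+20.7) = Gamma(11, 26.1) (shape, rate).
Equal-tailed 95% interval: Gamma(11, 26.1) quantiles at 0.025 and 0.975.
Posterior mean ≈ 0.421, SD ≈ 0.127; a Normal approximation gives roughly [0.172, 0.671].
Exact: lower = 0.210; upper = 0.705.

[0.210, 0.705]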